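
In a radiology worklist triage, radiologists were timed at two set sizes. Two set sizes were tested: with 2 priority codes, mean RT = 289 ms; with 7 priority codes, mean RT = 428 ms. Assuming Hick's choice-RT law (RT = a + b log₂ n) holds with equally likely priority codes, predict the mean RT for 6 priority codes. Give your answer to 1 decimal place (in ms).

410.9 ms

With log₂ n on the abscissa the relation is linear; from the two conditions:
  b = (428 − 289) / (log₂ 7 − log₂ 2) = 139 / (2.8074 − 1) = 76.908 ms/bit
  a = 289 − 76.908 × 1 = 212.092 ms
Then RT(6) = 212.092 + 76.908 × log₂ 6 = 212.092 + 76.908 × 2.5850 ≈ 410.896 ms.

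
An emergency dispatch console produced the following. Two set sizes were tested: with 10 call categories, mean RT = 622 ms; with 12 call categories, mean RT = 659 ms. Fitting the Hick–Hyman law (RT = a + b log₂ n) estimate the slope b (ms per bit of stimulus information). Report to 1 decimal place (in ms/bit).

Slope: b = (659 − 622) / (log₂ 12 − log₂ 10) = 37/0.2630 = 140.666 ms/bit.

140.7 ms/bit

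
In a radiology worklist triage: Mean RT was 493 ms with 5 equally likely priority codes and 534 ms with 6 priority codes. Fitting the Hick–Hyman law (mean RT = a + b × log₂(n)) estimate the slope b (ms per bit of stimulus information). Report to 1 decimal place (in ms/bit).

155.9 ms/bit

The slope on a log₂ axis is (534 − 493) / (2.5850 − 2.3219) = 155.873 ms/bit.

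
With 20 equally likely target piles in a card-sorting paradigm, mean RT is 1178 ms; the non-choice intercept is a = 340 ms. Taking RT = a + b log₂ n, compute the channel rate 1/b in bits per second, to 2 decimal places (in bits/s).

5.16 bits/s

Choice component = 1178 − 340 = 838 ms over log₂(20) = 4.3219 bits.
b = 838 / 4.3219 = 193.895 ms/bit, so 1/b = 5.157 bits/s.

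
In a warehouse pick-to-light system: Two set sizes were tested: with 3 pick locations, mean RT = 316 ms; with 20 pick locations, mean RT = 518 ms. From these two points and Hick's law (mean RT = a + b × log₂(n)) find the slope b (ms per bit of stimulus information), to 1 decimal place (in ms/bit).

73.8 ms/bit

The slope on a log₂ axis is (518 − 316) / (4.3219 − 1.5850) = 73.804 ms/bit.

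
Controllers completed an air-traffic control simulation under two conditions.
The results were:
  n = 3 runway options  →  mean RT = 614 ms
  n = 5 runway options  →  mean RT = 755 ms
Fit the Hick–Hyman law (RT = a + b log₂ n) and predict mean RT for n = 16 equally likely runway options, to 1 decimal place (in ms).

1076.1 ms

Fit slope and intercept:
  b = (755 − 614) / (log₂ 5 − log₂ 3) = 141 / (2.3219 − 1.5850) = 191.325 ms/bit
  a = 614 − 191.325 × 1.5850 = 310.757 ms
Then RT(16) = 310.757 + 191.325 × log₂ 16 = 310.757 + 191.325 × 4 ≈ 1076.057 ms.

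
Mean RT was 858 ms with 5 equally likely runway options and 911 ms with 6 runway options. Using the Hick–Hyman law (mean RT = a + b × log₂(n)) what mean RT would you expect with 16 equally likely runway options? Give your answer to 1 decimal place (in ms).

With log₂ n on the abscissa the relation is linear; from the two conditions:
  b = (911 − 858) / (log₂ 6 − log₂ 5) = 53 / (2.5850 − 2.3219) = 201.495 ms/bit
  a = 858 − 201.495 × 2.3219 = 390.144 ms
Then RT(16) = 390.144 + 201.495 × log₂ 16 = 390.144 + 201.495 × 4 ≈ 1196.122 ms.

1196.1 ms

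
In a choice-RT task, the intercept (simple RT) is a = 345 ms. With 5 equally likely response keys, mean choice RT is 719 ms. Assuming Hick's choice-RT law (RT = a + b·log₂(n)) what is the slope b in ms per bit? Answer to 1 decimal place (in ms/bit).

5 alternatives carry log₂ 5 = 2.3219 bits; the choice cost is 719 − 345 = 374 ms, so b = 374/2.3219 = 161.073 ms/bit.

161.1 ms/bit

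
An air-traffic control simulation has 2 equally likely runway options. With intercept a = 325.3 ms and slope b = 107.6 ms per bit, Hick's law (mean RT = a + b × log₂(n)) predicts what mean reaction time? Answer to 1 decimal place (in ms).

log₂(2) = 1 bits, so RT = 325.3 + 107.6 × 1 ≈ 432.900 ms.

432.9 ms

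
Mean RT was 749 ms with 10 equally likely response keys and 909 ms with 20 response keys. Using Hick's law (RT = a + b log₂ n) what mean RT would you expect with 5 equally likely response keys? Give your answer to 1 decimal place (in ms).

With log₂ n on the abscissa the relation is linear; from the two conditions:
  b = (909 − 749) / (log₂ 20 − log₂ 10) = 160 / (4.3219 − 3.3219) = 160.000 ms/bit
  a = 749 − 160.000 × 3.3219 = 217.492 ms
Then RT(5) = 217.492 + 160.000 × log₂ 5 = 217.492 + 160.000 × 2.3219 ≈ 589.000 ms.

589.0 ms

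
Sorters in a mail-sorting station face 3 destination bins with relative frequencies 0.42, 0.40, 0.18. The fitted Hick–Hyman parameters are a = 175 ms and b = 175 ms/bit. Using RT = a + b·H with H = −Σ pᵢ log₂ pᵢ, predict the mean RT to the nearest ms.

H = 0.42·log₂(1/0.42) + 0.40·log₂(1/0.40) + 0.18·log₂(1/0.18) = 1.4997 bits.
RT = 175 + 175 × 1.4997 = 437.45 ms.

437 ms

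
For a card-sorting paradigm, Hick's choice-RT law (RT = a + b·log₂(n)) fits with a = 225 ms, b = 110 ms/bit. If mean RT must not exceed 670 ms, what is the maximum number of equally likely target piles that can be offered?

110·log₂ n ≤ 670 − 225 = 445, giving log₂ n ≤ 4.0455 and n ≤ 16.512. The largest whole number is 16.

16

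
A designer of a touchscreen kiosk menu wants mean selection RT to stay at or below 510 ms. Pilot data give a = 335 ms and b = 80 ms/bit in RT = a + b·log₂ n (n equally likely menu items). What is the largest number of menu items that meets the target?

Information budget: (510 − 335)/80 = 2.1875 bits, so n ≤ 2^2.1875 = 4.555 → at most 4.

4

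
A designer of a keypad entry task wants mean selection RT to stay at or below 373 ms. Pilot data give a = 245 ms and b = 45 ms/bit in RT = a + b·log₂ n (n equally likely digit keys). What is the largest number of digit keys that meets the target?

7

Information budget: (373 − 245)/45 = 2.8444 bits, so n ≤ 2^2.8444 = 7.182 → at most 7.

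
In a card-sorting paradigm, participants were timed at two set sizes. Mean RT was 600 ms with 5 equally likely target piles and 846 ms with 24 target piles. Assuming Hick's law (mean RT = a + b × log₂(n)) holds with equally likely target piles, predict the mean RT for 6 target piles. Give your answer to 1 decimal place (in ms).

Fit slope and intercept:
  b = (846 − 600) / (log₂ 24 − log₂ 5) = 246 / (4.5850 − 2.3219) = 108.704 ms/bit
  a = 600 − 108.704 × 2.3219 = 347.598 ms
Then RT(6) = 347.598 + 108.704 × log₂ 6 = 347.598 + 108.704 × 2.5850 ≈ 628.593 ms.

628.6 ms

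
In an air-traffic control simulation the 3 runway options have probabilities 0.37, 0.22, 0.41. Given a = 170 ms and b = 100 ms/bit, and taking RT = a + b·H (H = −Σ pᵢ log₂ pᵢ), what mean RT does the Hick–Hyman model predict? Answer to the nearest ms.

324 ms

H = 0.37·log₂(1/0.37) + 0.22·log₂(1/0.22) + 0.41·log₂(1/0.41) = 1.5387 bits.
RT = 170 + 100 × 1.5387 = 323.87 ms.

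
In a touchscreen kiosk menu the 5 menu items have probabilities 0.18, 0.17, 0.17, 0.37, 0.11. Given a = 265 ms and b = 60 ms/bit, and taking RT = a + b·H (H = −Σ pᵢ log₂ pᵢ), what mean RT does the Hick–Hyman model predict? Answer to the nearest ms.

397 ms

H = 0.18·log₂(1/0.18) + 0.17·log₂(1/0.17) + 0.17·log₂(1/0.17) + 0.37·log₂(1/0.37) + 0.11·log₂(1/0.11) = 2.1955 bits.
RT = 265 + 60 × 2.1955 = 396.73 ms.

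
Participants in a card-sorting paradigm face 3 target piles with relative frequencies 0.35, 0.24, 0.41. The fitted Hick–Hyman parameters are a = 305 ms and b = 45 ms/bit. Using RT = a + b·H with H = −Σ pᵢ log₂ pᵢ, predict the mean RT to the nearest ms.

375 ms

H = 0.35·log₂(1/0.35) + 0.24·log₂(1/0.24) + 0.41·log₂(1/0.41) = 1.5516 bits.
RT = 305 + 45 × 1.5516 = 374.82 ms.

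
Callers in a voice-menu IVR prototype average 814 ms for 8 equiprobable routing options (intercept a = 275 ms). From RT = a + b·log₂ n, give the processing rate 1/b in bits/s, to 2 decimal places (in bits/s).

Choice component = 814 − 275 = 539 ms over log₂(8) = 3 bits.
b = 539 / 3 = 179.667 ms/bit, so 1/b = 5.566 bits/s.

5.57 bits/s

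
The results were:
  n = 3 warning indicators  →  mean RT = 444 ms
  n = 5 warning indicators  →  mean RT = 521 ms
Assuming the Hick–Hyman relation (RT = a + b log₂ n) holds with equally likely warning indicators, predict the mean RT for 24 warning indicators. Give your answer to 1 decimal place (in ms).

757.4 ms

Solve the two-equation system in a and b:
  b = (521 − 444) / (log₂ 5 − log₂ 3) = 77 / (2.3219 − 1.5850) = 104.482 ms/bit
  a = 444 − 104.482 × 1.5850 = 278.399 ms
Then RT(24) = 278.399 + 104.482 × log₂ 24 = 278.399 + 104.482 × 4.5850 ≈ 757.447 ms.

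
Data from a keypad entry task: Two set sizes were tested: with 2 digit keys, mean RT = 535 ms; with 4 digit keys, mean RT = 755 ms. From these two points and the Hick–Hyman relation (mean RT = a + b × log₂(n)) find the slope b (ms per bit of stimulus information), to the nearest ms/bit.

220 ms/bit

b = (RT₂ − RT₁)/(log₂ n₂ − log₂ n₁) = (755 − 535)/(2 − 1) = 220 ms/bit.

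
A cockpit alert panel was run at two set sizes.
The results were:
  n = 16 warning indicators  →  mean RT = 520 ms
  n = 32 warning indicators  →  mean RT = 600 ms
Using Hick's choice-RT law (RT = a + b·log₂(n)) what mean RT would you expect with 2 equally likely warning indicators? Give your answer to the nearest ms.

280 ms

With log₂ n on the abscissa the relation is linear; from the two conditions:
  b = (600 − 520) / (log₂ 32 − log₂ 16) = 80 / (5 − 4) = 80 ms/bit
  a = 520 − 80 × 4 = 200 ms
Then RT(2) = 200 + 80 × log₂ 2 = 200 + 80 × 1 ≈ 280.000 ms.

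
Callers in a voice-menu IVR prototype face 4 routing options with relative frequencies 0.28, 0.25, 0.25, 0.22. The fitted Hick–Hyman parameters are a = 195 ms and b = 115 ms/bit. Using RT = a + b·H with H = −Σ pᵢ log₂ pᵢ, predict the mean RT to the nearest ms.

Entropy contributions −pᵢ log₂ pᵢ: 0.5142, 0.5000, 0.5000, 0.4806; sum H = 1.9948 bits.
RT = a + bH = 195 + 115·1.9948 = 424.40 ms.

424 ms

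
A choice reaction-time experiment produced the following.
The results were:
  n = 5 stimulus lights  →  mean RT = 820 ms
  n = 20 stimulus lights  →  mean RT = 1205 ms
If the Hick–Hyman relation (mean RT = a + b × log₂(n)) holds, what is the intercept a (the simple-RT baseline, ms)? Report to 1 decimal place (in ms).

373.0 ms

b = (RT₂ − RT₁)/(log₂ n₂ − log₂ n₁) = (1205 − 820)/(4.3219 − 2.3219) = 192.500 ms/bit.
Intercept: a = 820 − 192.500·log₂(5) = 373.029 ms.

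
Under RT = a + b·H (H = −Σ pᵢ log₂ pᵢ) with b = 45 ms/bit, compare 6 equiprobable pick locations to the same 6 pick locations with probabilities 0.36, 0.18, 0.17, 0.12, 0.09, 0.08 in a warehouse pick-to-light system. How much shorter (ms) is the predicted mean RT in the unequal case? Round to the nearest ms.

Equiprobable entropy H₀ = log₂ 6 = 2.5850 bits.
Skewed entropy H = −Σ pᵢ log₂ pᵢ = 2.3817 bits.
ΔRT = b·(H₀ − H) = 45 × 0.2032 = 9.15 ms.

9 ms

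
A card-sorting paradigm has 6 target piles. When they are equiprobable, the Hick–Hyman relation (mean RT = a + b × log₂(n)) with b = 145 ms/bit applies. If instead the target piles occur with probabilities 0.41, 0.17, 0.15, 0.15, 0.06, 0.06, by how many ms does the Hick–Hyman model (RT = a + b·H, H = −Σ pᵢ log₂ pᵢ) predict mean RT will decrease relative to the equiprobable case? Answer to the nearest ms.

46 ms

The RT saving is b·ΔH. Equiprobable H₀ = log₂(6) = 2.5850 bits; with the given probabilities H = 2.2701 bits.
b·(H₀ − H) = 145 × (2.5850 − 2.2701) = 45.65 ms.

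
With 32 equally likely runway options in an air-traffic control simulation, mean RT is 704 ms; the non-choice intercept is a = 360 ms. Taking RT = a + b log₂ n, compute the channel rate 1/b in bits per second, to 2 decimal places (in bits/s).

b = (704 − 360)/log₂ 32 = 344/5 = 68.800 ms per bit = 0.06880 s/bit; the reciprocal is 14.535 bits/s.

14.53 bits/s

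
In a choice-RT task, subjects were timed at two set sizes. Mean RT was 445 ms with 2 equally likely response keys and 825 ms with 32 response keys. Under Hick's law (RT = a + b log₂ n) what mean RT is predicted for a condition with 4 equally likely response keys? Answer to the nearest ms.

540 ms

Solve the two-equation system in a and b:
  b = (825 − 445) / (log₂ 32 − log₂ 2) = 380 / (5 − 1) = 95 ms/bit
  a = 445 − 95 × 1 = 350 ms
Then RT(4) = 350 + 95 × log₂ 4 = 350 + 95 × 2 ≈ 540.000 ms.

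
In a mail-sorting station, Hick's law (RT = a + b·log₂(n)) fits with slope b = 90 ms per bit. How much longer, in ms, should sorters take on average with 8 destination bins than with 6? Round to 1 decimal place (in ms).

37.4 ms

ΔRT = (a + b log₂ n₂) − (a + b log₂ n₁) = b·(log₂ n₂ − log₂ n₁).
log₂(8) − log₂(6) = 3 − 2.5850 = 0.4150.
ΔRT = 90 × 0.4150 = 37.353 ms.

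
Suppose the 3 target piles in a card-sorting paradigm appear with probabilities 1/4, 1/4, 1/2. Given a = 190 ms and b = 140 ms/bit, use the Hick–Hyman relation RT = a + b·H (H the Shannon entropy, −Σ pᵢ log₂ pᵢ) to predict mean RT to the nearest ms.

400 ms

H = −Σ pᵢ log₂ pᵢ = 0.25·2 + 0.25·2 + 0.5·1 = 1.500 bits.
RT = 190 + 140 × 1.500 = 400.00 ms.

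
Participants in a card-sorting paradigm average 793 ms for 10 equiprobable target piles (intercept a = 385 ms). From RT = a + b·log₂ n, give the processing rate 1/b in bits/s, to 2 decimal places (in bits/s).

b = (793 − 385)/log₂ 10 = 408/3.3219 = 122.820 ms per bit = 0.12282 s/bit; the reciprocal is 8.142 bits/s.

8.14 bits/s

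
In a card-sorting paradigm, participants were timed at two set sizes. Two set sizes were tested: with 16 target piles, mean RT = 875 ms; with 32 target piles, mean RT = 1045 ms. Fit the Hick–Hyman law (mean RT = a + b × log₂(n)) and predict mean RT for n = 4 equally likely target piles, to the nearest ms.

535 ms

RT is linear in log₂ n, so two points fix the line:
  b = (1045 − 875) / (log₂ 32 − log₂ 16) = 170 / (5 − 4) = 170 ms/bit
  a = 875 − 170 × 4 = 195 ms
Then RT(4) = 195 + 170 × log₂ 4 = 195 + 170 × 2 ≈ 535.000 ms.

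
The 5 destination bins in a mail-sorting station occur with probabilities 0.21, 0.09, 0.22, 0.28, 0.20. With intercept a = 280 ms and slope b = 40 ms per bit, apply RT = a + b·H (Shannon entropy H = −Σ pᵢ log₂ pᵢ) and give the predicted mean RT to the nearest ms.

Entropy contributions −pᵢ log₂ pᵢ: 0.4728, 0.3127, 0.4806, 0.5142, 0.4644; sum H = 2.2447 bits.
RT = a + bH = 280 + 40·2.2447 = 369.79 ms.

370 ms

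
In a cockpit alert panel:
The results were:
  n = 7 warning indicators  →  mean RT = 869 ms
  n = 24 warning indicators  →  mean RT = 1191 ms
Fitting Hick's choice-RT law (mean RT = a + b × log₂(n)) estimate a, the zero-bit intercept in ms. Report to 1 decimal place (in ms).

360.5 ms

Slope: b = (1191 − 869) / (log₂ 24 − log₂ 7) = 322/1.7776 = 181.142 ms/bit.
Intercept: a = 869 − 181.142·log₂(7) = 360.469 ms.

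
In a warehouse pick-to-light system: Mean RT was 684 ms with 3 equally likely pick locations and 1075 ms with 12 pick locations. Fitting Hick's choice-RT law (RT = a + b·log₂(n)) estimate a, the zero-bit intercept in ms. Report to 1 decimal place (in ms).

b = (RT₂ − RT₁)/(log₂ n₂ − log₂ n₁) = (1075 − 684)/(3.5850 − 1.5850) = 195.500 ms/bit.
a = RT₁ − b·log₂ n₁ = 684 − 195.500 × 1.5850 = 374.140 ms.

374.1 ms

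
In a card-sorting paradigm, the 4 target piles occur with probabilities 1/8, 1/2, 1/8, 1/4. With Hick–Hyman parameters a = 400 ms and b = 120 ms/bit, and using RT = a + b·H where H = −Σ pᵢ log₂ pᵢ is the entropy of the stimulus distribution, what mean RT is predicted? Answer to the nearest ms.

610 ms

H = −Σ pᵢ log₂ pᵢ = 0.125·3 + 0.5·1 + 0.125·3 + 0.25·2 = 1.750 bits.
RT = 400 + 120 × 1.750 = 610.00 ms.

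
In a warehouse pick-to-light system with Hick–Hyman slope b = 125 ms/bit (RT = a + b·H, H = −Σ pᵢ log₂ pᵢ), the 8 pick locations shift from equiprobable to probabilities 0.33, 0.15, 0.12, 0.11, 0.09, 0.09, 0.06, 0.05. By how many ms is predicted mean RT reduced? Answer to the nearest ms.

32 ms

The RT saving is b·ΔH. Equiprobable H₀ = log₂(8) = 3.0000 bits; with the given probabilities H = 2.7407 bits.
b·(H₀ − H) = 125 × (3.0000 − 2.7407) = 32.42 ms.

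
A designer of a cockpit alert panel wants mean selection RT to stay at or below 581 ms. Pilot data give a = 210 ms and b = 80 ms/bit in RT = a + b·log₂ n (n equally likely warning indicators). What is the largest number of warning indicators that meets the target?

Information budget: (581 − 210)/80 = 4.6375 bits, so n ≤ 2^4.6375 = 24.890 → at most 24.

24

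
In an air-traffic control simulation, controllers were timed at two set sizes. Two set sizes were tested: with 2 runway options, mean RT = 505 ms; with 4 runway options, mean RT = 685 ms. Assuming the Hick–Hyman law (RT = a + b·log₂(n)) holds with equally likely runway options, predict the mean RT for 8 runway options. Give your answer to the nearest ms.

865 ms

RT is linear in log₂ n, so two points fix the line:
  b = (685 − 505) / (log₂ 4 − log₂ 2) = 180 / (2 − 1) = 180 ms/bit
  a = 505 − 180 × 1 = 325 ms
Then RT(8) = 325 + 180 × log₂ 8 = 325 + 180 × 3 ≈ 865.000 ms.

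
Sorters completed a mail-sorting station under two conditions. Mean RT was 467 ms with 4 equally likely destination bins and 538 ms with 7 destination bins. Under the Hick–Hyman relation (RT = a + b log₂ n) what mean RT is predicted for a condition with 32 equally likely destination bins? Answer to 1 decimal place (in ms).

730.8 ms

Fit slope and intercept:
  b = (538 − 467) / (log₂ 7 − log₂ 4) = 71 / (2.8074 − 2) = 87.941 ms/bit
  a = 467 − 87.941 × 2 = 291.117 ms
Then RT(32) = 291.117 + 87.941 × log₂ 32 = 291.117 + 87.941 × 5 ≈ 730.824 ms.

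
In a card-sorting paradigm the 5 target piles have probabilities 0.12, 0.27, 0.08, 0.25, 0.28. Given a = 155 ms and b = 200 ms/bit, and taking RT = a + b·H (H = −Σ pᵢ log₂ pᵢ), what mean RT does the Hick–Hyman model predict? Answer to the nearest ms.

592 ms

Entropy contributions −pᵢ log₂ pᵢ: 0.3671, 0.5100, 0.2915, 0.5000, 0.5142; sum H = 2.1828 bits.
RT = a + bH = 155 + 200·2.1828 = 591.56 ms.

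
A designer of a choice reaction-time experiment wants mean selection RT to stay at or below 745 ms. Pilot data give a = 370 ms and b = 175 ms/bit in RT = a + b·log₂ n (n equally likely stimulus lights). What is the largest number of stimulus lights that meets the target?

Set 370 + 175·log₂ n ≤ 745 → log₂ n ≤ (745 − 370)/175 = 2.1429.
So n ≤ 2^2.1429 = 4.416; the largest integer n is 4.

4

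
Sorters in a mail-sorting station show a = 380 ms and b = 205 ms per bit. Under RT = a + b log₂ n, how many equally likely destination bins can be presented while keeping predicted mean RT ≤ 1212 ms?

Set 380 + 205·log₂ n ≤ 1212 → log₂ n ≤ (1212 − 380)/205 = 4.0585.
So n ≤ 2^4.0585 = 16.663; the largest integer n is 16.

16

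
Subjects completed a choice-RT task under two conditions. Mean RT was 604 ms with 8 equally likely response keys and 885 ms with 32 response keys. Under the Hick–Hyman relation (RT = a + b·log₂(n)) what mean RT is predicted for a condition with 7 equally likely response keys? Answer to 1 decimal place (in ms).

576.9 ms

RT is linear in log₂ n, so two points fix the line:
  b = (885 − 604) / (log₂ 32 − log₂ 8) = 281 / (5 − 3) = 140.500 ms/bit
  a = 604 − 140.500 × 3 = 182.500 ms
Then RT(7) = 182.500 + 140.500 × log₂ 7 = 182.500 + 140.500 × 2.8074 ≈ 576.933 ms.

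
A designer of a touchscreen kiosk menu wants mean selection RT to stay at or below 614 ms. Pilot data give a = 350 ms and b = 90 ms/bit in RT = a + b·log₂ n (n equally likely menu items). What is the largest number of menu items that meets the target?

Information budget: (614 − 350)/90 = 2.9333 bits, so n ≤ 2^2.9333 = 7.639 → at most 7.

7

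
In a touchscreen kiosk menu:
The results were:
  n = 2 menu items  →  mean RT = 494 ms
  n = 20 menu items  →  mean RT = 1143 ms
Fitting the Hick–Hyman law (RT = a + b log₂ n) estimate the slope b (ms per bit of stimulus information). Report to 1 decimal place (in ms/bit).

b = (RT₂ − RT₁)/(log₂ n₂ − log₂ n₁) = (1143 − 494)/(4.3219 − 1) = 195.368 ms/bit.

195.4 ms/bit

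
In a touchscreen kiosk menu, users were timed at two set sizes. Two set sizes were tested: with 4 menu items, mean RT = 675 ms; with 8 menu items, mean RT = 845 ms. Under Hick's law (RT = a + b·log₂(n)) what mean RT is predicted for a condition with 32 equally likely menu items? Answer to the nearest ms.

1185 ms

Fit slope and intercept:
  b = (845 − 675) / (log₂ 8 − log₂ 4) = 170 / (3 − 2) = 170 ms/bit
  a = 675 − 170 × 2 = 335 ms
Then RT(32) = 335 + 170 × log₂ 32 = 335 + 170 × 5 ≈ 1185.000 ms.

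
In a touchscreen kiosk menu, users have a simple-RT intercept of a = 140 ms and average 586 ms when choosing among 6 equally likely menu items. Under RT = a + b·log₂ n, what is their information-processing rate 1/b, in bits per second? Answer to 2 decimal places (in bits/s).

Choice component = 586 − 140 = 446 ms over log₂(6) = 2.5850 bits.
b = 446 / 2.5850 = 172.536 ms/bit, so 1/b = 5.796 bits/s.

5.80 bits/s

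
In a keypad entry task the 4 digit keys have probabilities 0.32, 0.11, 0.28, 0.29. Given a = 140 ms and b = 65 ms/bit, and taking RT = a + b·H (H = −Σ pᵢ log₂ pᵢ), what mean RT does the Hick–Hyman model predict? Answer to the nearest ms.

Entropy contributions −pᵢ log₂ pᵢ: 0.5260, 0.3503, 0.5142, 0.5179; sum H = 1.9084 bits.
RT = a + bH = 140 + 65·1.9084 = 264.05 ms.

264 ms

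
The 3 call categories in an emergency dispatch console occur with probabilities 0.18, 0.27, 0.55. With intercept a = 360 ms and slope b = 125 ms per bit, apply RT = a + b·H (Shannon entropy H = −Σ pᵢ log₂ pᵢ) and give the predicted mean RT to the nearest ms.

H = 0.18·log₂(1/0.18) + 0.27·log₂(1/0.27) + 0.55·log₂(1/0.55) = 1.4297 bits.
RT = 360 + 125 × 1.4297 = 538.71 ms.

539 ms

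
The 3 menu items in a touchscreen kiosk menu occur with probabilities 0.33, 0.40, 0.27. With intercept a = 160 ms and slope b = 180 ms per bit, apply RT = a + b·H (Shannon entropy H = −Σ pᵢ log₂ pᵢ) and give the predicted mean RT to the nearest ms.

442 ms

Entropy contributions −pᵢ log₂ pᵢ: 0.5278, 0.5288, 0.5100; sum H = 1.5666 bits.
RT = a + bH = 160 + 180·1.5666 = 441.99 ms.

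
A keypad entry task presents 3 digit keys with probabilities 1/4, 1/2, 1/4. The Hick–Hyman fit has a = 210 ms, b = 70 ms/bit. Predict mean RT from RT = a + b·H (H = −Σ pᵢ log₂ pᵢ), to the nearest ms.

Each term −pᵢ log₂ pᵢ: 0.25·2 + 0.5·1 + 0.25·2; summed, H = 1.500 bits.
Mean RT = a + bH = 210 + 70·1.500 = 315.00 ms.

315 ms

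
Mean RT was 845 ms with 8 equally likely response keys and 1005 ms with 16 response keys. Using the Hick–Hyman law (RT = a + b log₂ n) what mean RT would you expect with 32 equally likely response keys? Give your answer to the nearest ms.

1165 ms

RT is linear in log₂ n, so two points fix the line:
  b = (1005 − 845) / (log₂ 16 − log₂ 8) = 160 / (4 − 3) = 160 ms/bit
  a = 845 − 160 × 3 = 365 ms
Then RT(32) = 365 + 160 × log₂ 32 = 365 + 160 × 5 ≈ 1165.000 ms.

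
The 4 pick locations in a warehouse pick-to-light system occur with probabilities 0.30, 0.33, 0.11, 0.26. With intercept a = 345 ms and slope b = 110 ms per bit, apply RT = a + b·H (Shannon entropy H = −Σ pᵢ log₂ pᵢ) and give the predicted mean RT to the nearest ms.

554 ms

Entropy contributions −pᵢ log₂ pᵢ: 0.5211, 0.5278, 0.3503, 0.5053; sum H = 1.9045 bits.
RT = a + bH = 345 + 110·1.9045 = 554.49 ms.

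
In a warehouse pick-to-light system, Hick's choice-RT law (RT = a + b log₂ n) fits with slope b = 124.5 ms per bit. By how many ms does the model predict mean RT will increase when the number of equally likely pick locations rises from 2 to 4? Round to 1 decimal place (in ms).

124.5 ms

Only the slope matters, since a is common to both: ΔRT = b·log₂(n₂/n₁).
log₂(4) − log₂(2) = log₂(4/2) = log₂(2) = 1.
ΔRT = 124.5 × 1.0000 = 124.500 ms.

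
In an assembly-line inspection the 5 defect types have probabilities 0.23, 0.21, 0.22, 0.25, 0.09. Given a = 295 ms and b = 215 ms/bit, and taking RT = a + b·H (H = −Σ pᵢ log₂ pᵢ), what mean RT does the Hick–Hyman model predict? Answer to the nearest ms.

780 ms

H = 0.23·log₂(1/0.23) + 0.21·log₂(1/0.21) + 0.22·log₂(1/0.22) + 0.25·log₂(1/0.25) + 0.09·log₂(1/0.09) = 2.2537 bits.
RT = 295 + 215 × 2.2537 = 779.55 ms.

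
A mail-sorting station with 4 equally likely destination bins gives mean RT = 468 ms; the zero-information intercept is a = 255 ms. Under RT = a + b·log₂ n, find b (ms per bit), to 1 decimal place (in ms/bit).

b = (468 − 255) / log₂(4) = 213 / 2 = 106.500 ms/bit.

106.5 ms/bit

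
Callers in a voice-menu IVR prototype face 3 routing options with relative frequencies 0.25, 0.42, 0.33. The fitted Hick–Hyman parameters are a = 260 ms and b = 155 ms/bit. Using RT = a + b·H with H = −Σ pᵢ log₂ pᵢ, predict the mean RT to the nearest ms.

501 ms

Entropy contributions −pᵢ log₂ pᵢ: 0.5000, 0.5256, 0.5278; sum H = 1.5535 bits.
RT = a + bH = 260 + 155·1.5535 = 500.79 ms.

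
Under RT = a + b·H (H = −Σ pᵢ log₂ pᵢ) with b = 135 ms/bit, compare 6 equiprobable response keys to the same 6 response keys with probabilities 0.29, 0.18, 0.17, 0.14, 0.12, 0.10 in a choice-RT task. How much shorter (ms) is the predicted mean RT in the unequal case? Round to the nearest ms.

12 ms

Equiprobable entropy H₀ = log₂ 6 = 2.5850 bits.
Skewed entropy H = −Σ pᵢ log₂ pᵢ = 2.4942 bits.
ΔRT = b·(H₀ − H) = 135 × 0.0908 = 12.26 ms.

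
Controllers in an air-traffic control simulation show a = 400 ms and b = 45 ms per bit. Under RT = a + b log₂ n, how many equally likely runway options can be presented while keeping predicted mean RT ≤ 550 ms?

10

Information budget: (550 − 400)/45 = 3.3333 bits, so n ≤ 2^3.3333 = 10.079 → at most 10.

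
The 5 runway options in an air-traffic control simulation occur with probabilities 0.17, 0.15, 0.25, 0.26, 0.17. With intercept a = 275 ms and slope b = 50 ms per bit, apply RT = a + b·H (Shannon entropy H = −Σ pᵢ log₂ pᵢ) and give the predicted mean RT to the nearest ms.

389 ms

H = 0.17·log₂(1/0.17) + 0.15·log₂(1/0.15) + 0.25·log₂(1/0.25) + 0.26·log₂(1/0.26) + 0.17·log₂(1/0.17) = 2.2850 bits.
RT = 275 + 50 × 2.2850 = 389.25 ms.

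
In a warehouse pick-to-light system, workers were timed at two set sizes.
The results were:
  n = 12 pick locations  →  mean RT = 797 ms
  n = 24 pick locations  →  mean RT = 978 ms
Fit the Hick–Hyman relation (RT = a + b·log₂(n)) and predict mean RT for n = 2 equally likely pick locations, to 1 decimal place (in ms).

Solve the two-equation system in a and b:
  b = (978 − 797) / (log₂ 24 − log₂ 12) = 181 / (4.5850 − 3.5850) = 181.000 ms/bit
  a = 797 − 181.000 × 3.5850 = 148.122 ms
Then RT(2) = 148.122 + 181.000 × log₂ 2 = 148.122 + 181.000 × 1 ≈ 329.122 ms.

329.1 ms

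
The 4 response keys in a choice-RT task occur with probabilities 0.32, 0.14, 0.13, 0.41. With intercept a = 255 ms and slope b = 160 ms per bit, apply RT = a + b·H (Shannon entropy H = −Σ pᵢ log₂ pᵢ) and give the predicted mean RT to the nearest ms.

Entropy contributions −pᵢ log₂ pᵢ: 0.5260, 0.3971, 0.3826, 0.5274; sum H = 1.8332 bits.
RT = a + bH = 255 + 160·1.8332 = 548.31 ms.

548 ms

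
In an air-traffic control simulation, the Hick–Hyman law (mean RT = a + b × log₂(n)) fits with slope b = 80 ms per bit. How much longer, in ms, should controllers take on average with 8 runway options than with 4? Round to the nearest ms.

80 ms

ΔRT = (a + b log₂ n₂) − (a + b log₂ n₁) = b·(log₂ n₂ − log₂ n₁).
log₂(8) − log₂(4) = log₂(8/4) = log₂(2) = 1.
ΔRT = 80 × 1.0000 = 80.000 ms.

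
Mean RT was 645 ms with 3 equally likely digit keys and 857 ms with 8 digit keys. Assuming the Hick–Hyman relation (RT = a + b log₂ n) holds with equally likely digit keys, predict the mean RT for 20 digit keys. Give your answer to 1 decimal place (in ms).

1055.1 ms

Solve the two-equation system in a and b:
  b = (857 − 645) / (log₂ 8 − log₂ 3) = 212 / (3 − 1.5850) = 149.819 ms/bit
  a = 645 − 149.819 × 1.5850 = 407.542 ms
Then RT(20) = 407.542 + 149.819 × log₂ 20 = 407.542 + 149.819 × 4.3219 ≈ 1055.050 ms.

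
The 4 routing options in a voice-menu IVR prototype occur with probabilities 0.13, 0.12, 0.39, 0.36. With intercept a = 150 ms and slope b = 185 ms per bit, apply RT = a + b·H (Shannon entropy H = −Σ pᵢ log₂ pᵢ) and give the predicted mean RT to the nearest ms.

Entropy contributions −pᵢ log₂ pᵢ: 0.3826, 0.3671, 0.5298, 0.5306; sum H = 1.8101 bits.
RT = a + bH = 150 + 185·1.8101 = 484.87 ms.

485 ms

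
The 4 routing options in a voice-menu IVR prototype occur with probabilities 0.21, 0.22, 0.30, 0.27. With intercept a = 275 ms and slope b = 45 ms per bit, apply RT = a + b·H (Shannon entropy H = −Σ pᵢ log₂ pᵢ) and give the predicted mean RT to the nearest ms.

364 ms

Entropy contributions −pᵢ log₂ pᵢ: 0.4728, 0.4806, 0.5211, 0.5100; sum H = 1.9845 bits.
RT = a + bH = 275 + 45·1.9845 = 364.30 ms.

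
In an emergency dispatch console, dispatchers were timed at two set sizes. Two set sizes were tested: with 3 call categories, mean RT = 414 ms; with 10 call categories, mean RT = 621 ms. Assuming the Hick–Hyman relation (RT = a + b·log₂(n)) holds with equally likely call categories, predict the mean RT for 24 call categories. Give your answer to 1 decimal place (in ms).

771.5 ms

RT is linear in log₂ n, so two points fix the line:
  b = (621 − 414) / (log₂ 10 − log₂ 3) = 207 / (3.3219 − 1.5850) = 119.173 ms/bit
  a = 414 − 119.173 × 1.5850 = 225.115 ms
Then RT(24) = 225.115 + 119.173 × log₂ 24 = 225.115 + 119.173 × 4.5850 ≈ 771.520 ms.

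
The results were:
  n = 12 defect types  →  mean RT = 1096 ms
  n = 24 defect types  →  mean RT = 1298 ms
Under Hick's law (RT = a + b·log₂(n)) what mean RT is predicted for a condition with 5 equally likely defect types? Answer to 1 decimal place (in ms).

RT is linear in log₂ n, so two points fix the line:
  b = (1298 − 1096) / (log₂ 24 − log₂ 12) = 202 / (4.5850 − 3.5850) = 202.000 ms/bit
  a = 1096 − 202.000 × 3.5850 = 371.838 ms
Then RT(5) = 371.838 + 202.000 × log₂ 5 = 371.838 + 202.000 × 2.3219 ≈ 840.867 ms.

840.9 ms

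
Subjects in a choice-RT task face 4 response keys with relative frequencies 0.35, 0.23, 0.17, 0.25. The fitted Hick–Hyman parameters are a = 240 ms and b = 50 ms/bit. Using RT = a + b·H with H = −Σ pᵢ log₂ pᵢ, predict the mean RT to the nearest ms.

338 ms

H = 0.35·log₂(1/0.35) + 0.23·log₂(1/0.23) + 0.17·log₂(1/0.17) + 0.25·log₂(1/0.25) = 1.9524 bits.
RT = 240 + 50 × 1.9524 = 337.62 ms.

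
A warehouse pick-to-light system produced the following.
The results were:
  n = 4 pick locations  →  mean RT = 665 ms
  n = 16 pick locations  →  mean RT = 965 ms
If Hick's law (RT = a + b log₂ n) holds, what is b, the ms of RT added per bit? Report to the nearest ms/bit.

b = (RT₂ − RT₁)/(log₂ n₂ − log₂ n₁) = (965 − 665)/(4 − 2) = 150 ms/bit.

150 ms/bit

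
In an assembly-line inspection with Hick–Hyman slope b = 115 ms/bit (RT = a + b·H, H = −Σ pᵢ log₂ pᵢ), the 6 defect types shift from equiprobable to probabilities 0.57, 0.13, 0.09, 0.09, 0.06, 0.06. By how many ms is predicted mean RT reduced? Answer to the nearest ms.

The RT saving is b·ΔH. Equiprobable H₀ = log₂(6) = 2.5850 bits; with the given probabilities H = 1.9573 bits.
b·(H₀ − H) = 115 × (2.5850 − 1.9573) = 72.18 ms.

72 ms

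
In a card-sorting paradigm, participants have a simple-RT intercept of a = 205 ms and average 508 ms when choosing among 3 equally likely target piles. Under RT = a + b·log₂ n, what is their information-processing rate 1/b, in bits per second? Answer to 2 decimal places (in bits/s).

Choice component = 508 − 205 = 303 ms over log₂(3) = 1.5850 bits.
b = 303 / 1.5850 = 191.172 ms/bit, so 1/b = 5.231 bits/s.

5.23 bits/s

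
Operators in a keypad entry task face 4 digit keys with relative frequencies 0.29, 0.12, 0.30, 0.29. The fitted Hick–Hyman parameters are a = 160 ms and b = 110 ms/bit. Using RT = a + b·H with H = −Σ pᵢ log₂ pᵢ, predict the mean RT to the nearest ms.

372 ms

H = 0.29·log₂(1/0.29) + 0.12·log₂(1/0.12) + 0.30·log₂(1/0.30) + 0.29·log₂(1/0.29) = 1.9240 bits.
RT = 160 + 110 × 1.9240 = 371.64 ms.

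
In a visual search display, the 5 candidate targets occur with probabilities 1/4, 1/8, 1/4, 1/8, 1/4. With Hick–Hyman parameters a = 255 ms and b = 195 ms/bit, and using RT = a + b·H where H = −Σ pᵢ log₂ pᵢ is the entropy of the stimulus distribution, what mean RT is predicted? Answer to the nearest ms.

H = −Σ pᵢ log₂ pᵢ = 0.25·2 + 0.125·3 + 0.25·2 + 0.125·3 + 0.25·2 = 2.250 bits.
RT = 255 + 195 × 2.250 = 693.75 ms.

694 ms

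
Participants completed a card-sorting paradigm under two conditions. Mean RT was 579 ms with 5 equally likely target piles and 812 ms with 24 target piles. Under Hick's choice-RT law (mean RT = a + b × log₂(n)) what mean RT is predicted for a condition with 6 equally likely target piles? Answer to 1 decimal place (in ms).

606.1 ms

Solve the two-equation system in a and b:
  b = (812 − 579) / (log₂ 24 − log₂ 5) = 233 / (4.5850 − 2.3219) = 102.959 ms/bit
  a = 579 − 102.959 × 2.3219 = 339.936 ms
Then RT(6) = 339.936 + 102.959 × log₂ 6 = 339.936 + 102.959 × 2.5850 ≈ 606.082 ms.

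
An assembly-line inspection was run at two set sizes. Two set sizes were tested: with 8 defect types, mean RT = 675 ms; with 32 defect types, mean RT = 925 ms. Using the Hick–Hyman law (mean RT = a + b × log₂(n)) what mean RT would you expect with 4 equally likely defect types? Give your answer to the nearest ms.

Fit slope and intercept:
  b = (925 − 675) / (log₂ 32 − log₂ 8) = 250 / (5 − 3) = 125 ms/bit
  a = 675 − 125 × 3 = 300 ms
Then RT(4) = 300 + 125 × log₂ 4 = 300 + 125 × 2 ≈ 550.000 ms.

550 ms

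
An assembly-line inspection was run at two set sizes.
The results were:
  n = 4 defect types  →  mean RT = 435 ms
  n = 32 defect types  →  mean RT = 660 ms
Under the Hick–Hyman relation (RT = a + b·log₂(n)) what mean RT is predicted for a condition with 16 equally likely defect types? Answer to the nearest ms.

585 ms

Solve the two-equation system in a and b:
  b = (660 − 435) / (log₂ 32 − log₂ 4) = 225 / (5 − 2) = 75 ms/bit
  a = 435 − 75 × 2 = 285 ms
Then RT(16) = 285 + 75 × log₂ 16 = 285 + 75 × 4 ≈ 585.000 ms.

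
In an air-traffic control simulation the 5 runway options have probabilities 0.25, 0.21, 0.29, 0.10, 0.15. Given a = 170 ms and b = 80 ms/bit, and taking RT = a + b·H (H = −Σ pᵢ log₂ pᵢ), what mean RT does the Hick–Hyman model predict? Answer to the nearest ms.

349 ms

H = 0.25·log₂(1/0.25) + 0.21·log₂(1/0.21) + 0.29·log₂(1/0.29) + 0.10·log₂(1/0.10) + 0.15·log₂(1/0.15) = 2.2335 bits.
RT = 170 + 80 × 2.2335 = 348.68 ms.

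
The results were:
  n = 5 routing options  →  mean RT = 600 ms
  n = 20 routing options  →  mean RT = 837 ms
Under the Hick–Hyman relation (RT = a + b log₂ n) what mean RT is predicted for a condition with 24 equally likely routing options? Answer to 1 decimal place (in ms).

RT is linear in log₂ n, so two points fix the line:
  b = (837 − 600) / (log₂ 20 − log₂ 5) = 237 / (4.3219 − 2.3219) = 118.500 ms/bit
  a = 600 − 118.500 × 2.3219 = 324.852 ms
Then RT(24) = 324.852 + 118.500 × log₂ 24 = 324.852 + 118.500 × 4.5850 ≈ 868.170 ms.

868.2 ms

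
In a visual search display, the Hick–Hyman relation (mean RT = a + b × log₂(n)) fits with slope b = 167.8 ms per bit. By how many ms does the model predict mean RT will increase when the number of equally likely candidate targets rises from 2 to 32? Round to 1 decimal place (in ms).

ΔRT = (a + b log₂ n₂) − (a + b log₂ n₁) = b·(log₂ n₂ − log₂ n₁).
log₂(32) − log₂(2) = log₂(32/2) = log₂(16) = 4.
ΔRT = 167.8 × 4.0000 = 671.200 ms.

671.2 ms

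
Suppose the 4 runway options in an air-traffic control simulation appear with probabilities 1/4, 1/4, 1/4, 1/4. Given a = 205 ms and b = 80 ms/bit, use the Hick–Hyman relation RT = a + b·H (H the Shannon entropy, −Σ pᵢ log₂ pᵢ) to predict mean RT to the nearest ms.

365 ms

Each term −pᵢ log₂ pᵢ: 0.25·2 + 0.25·2 + 0.25·2 + 0.25·2; summed, H = 2.000 bits.
Mean RT = a + bH = 205 + 80·2.000 = 365.00 ms.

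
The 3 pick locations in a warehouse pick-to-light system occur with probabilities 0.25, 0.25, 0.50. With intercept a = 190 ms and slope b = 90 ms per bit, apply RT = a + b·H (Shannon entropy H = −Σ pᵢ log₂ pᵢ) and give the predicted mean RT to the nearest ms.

325 ms

Entropy contributions −pᵢ log₂ pᵢ: 0.5000, 0.5000, 0.5000; sum H = 1.5000 bits.
RT = a + bH = 190 + 90·1.5000 = 325.00 ms.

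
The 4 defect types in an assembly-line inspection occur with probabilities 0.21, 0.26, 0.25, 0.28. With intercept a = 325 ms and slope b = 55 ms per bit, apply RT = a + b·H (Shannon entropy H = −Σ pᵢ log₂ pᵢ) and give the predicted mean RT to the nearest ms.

435 ms

Entropy contributions −pᵢ log₂ pᵢ: 0.4728, 0.5053, 0.5000, 0.5142; sum H = 1.9923 bits.
RT = a + bH = 325 + 55·1.9923 = 434.58 ms.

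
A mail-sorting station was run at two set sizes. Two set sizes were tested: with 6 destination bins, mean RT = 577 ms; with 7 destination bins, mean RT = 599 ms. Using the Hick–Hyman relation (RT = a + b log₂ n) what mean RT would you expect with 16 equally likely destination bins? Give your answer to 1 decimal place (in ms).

717.0 ms

Solve the two-equation system in a and b:
  b = (599 − 577) / (log₂ 7 − log₂ 6) = 22 / (2.8074 − 2.5850) = 98.924 ms/bit
  a = 577 − 98.924 × 2.5850 = 321.285 ms
Then RT(16) = 321.285 + 98.924 × log₂ 16 = 321.285 + 98.924 × 4 ≈ 716.982 ms.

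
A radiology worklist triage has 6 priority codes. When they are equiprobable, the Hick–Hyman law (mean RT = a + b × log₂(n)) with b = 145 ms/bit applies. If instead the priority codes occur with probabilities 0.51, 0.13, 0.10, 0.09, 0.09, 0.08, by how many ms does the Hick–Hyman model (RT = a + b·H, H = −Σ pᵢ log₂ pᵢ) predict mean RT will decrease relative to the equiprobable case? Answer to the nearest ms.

66 ms

Equiprobable entropy H₀ = log₂ 6 = 2.5850 bits.
Skewed entropy H = −Σ pᵢ log₂ pᵢ = 2.1271 bits.
ΔRT = b·(H₀ − H) = 145 × 0.4579 = 66.39 ms.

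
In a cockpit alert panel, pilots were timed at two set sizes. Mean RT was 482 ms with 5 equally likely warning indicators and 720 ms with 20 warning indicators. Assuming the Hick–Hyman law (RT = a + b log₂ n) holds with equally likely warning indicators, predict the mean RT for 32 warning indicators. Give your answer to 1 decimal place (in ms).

800.7 ms

With log₂ n on the abscissa the relation is linear; from the two conditions:
  b = (720 − 482) / (log₂ 20 − log₂ 5) = 238 / (4.3219 − 2.3219) = 119.000 ms/bit
  a = 482 − 119.000 × 2.3219 = 205.691 ms
Then RT(32) = 205.691 + 119.000 × log₂ 32 = 205.691 + 119.000 × 5 ≈ 800.691 ms.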